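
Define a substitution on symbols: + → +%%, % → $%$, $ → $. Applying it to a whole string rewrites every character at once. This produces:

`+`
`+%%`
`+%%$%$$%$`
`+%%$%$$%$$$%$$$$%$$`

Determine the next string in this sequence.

Replace each of the 19 characters of +%%$%$$%$$$%$$$$%$$ in place — +%% $%$ $%$ $ $%$ $ $ $%$ $ $ $ $%$ $ $ $ $ $%$ $ $ — and concatenate.

+%%$%$$%$$$%$$$$%$$$$$%$$$$$$%$$$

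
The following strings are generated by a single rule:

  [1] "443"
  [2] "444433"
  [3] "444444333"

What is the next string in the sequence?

444444443333

Term n consists of 2n 4's, followed by n 3's (n = 1, 2, …).
For the next term, n = 4, so the run lengths are 8, 4.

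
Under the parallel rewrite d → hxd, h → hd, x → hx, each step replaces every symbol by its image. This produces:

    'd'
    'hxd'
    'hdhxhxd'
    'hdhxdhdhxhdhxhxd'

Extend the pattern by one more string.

Rewriting the 16 symbols of hdhxdhdhxhdhxhxd one by one yields hd hxd hd hx hxd hd hxd hd hx hd hxd hd hx hd hx hxd; concatenated:

hdhxdhdhxhxdhdhxdhdhxhdhxdhdhxhdhxhxd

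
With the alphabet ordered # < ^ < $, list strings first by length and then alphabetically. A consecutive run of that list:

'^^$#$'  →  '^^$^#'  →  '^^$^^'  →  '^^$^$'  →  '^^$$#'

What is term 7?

^^$$$

Continuing the enumeration 2 steps past ^^$$#: ^^$$# → ^^$$^ → (answer).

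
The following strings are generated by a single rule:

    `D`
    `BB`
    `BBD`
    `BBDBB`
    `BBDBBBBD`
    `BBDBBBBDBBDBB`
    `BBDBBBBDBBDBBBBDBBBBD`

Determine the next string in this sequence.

BBDBBBBDBBDBBBBDBBBBDBBDBBBBDBBDBB

This is a Fibonacci-style word recurrence s(k) = s(k−1)·s(k−2): e.g. BB·D = BBD.
So term 8 is BBDBBBBDBBDBBBBDBBBBD·BBDBBBBDBBDBB.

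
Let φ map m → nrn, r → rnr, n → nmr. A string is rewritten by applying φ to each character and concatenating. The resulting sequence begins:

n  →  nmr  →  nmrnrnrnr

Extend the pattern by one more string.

nmrnrnrnrnmrrnrnmrrnrnmrrnr

Apply φ to nmrnrnrnr symbol by symbol: n→nmr, m→nrn, r→rnr, n→nmr, r→rnr, n→nmr, r→rnr, n→nmr, r→rnr; joined: nmr nrn rnr nmr rnr nmr rnr nmr rnr.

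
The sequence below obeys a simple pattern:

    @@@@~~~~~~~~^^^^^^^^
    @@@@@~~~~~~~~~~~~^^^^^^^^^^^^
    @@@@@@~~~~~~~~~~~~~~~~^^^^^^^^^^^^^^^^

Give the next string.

The n-th term is n+2 @'s then 4n ~'s then 4n ^'s, where the shown terms are n = 2, 3, 4.
Setting n = 5 gives 7, 20, 20 characters in each block.

@@@@@@@~~~~~~~~~~~~~~~~~~~~^^^^^^^^^^^^^^^^^^^^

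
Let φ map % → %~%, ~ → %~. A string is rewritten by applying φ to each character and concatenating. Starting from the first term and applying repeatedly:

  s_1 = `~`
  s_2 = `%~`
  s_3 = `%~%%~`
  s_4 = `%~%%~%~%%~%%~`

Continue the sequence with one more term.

%~%%~%~%%~%%~%~%%~%~%%~%%~%~%%~%%~

Applying the rule to each of the 13 symbols of %~%%~%~%%~%%~ gives the pieces %~% %~ %~% %~% %~ %~% %~ %~% %~% %~ %~% %~% %~, which concatenate to the answer.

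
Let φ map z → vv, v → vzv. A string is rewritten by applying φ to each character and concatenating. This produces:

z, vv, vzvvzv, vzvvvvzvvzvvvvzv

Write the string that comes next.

φ(vzvvvvzvvzvvvvzv) expands symbol-by-symbol to vzv vv vzv vzv vzv vzv vv vzv vzv vv vzv vzv vzv vzv vv vzv; joining the 16 pieces gives the next term.

vzvvvvzvvzvvzvvzvvvvzvvzvvvvzvvzvvzvvzvvvvzv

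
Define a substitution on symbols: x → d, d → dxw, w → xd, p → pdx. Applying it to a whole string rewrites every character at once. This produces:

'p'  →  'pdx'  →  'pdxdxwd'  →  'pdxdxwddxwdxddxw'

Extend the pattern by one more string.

φ(pdxdxwddxwdxddxw) expands symbol-by-symbol to pdx dxw d dxw d xd dxw dxw d xd dxw d dxw dxw d xd; joining the 16 pieces gives the next term.

pdxdxwddxwdxddxwdxwdxddxwddxwdxwdxd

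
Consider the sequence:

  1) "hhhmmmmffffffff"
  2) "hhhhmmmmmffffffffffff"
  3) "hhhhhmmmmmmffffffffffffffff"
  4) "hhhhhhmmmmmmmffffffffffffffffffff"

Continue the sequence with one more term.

hhhhhhhmmmmmmmmffffffffffffffffffffffff

Term n consists of n+1 h's, followed by n+2 m's, followed by 4n f's, where the shown terms are n = 2, 3, 4, 5.
For the next term, n = 6, so the run lengths are 7, 8, 24.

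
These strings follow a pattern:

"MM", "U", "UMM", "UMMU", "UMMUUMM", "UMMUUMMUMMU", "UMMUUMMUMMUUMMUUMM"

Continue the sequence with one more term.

Each term (from the third on) is the previous term followed by the one before it: term 3 = U·MM = UMM.
The next term joins UMMUUMMUMMUUMMUUMM and UMMUUMMUMMU.

UMMUUMMUMMUUMMUUMMUMMUUMMUMMU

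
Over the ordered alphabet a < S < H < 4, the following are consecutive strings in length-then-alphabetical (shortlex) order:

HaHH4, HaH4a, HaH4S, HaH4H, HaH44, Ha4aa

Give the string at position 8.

Ha4aH

Advancing 2 positions from Ha4aa through Ha4aa → Ha4aS reaches term 8.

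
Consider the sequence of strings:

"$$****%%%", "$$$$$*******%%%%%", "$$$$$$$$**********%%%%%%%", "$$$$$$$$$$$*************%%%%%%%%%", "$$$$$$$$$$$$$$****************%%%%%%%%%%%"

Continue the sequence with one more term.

$$$$$$$$$$$$$$$$$*******************%%%%%%%%%%%%%

Each string has the form $^{3n-1} *^{3n+1} %^{2n+1} (n = 1, 2, …).
For the next term, n = 6, so the run lengths are 17, 19, 13.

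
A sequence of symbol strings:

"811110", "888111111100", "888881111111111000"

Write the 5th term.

888888888111111111111111100000

Term n consists of 2n-1 8's, followed by 3n+1 1's, followed by n 0's (n = 1, 2, …).
Setting n = 5 gives 9, 16, 5 characters in each block.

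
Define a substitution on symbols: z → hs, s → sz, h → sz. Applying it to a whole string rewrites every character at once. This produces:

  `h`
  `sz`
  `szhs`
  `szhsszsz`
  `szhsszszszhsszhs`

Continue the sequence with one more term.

szhsszszszhsszhsszhsszszszhsszsz

Applying the rule to each of the 16 symbols of szhsszszszhsszhs gives the pieces sz hs sz sz sz hs sz hs sz hs sz sz sz hs sz sz, which concatenate to the answer.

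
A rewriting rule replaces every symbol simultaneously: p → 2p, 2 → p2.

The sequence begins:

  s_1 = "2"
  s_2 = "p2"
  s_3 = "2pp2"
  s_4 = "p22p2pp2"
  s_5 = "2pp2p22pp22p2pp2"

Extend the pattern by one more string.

Applying the rule to each of the 16 symbols of 2pp2p22pp22p2pp2 gives the pieces p2 2p 2p p2 2p p2 p2 2p 2p p2 p2 2p p2 2p 2p p2, which concatenate to the answer.

p22p2pp22pp2p22p2pp2p22pp22p2pp2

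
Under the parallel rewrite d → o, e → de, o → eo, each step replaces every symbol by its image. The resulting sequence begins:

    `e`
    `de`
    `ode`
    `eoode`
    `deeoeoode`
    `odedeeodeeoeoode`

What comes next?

φ(odedeeodeeoeoode) expands symbol-by-symbol to eo o de o de de eo o de de eo de eo eo o de; joining the 16 pieces gives the next term.

eoodeodedeeoodedeeodeeoeoode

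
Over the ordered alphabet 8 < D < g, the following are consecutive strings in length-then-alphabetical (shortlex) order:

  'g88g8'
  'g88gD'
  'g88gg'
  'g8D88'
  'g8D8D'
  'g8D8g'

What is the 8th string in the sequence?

g8DDD

Continuing the enumeration 2 steps past g8D8g: g8D8g → g8DD8 → (answer).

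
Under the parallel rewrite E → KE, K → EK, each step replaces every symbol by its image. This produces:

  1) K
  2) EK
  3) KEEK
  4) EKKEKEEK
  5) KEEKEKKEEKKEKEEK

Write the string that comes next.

Rewriting the 16 symbols of KEEKEKKEEKKEKEEK one by one yields EK KE KE EK KE EK EK KE KE EK EK KE EK KE KE EK; concatenated:

EKKEKEEKKEEKEKKEKEEKEKKEEKKEKEEK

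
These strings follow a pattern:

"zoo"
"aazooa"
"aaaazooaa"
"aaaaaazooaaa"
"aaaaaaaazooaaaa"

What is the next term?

s(k+1) = aa·s(k)·a, so each term gains aa as a prefix and a as a suffix.
One more step from aaaaaaaazooaaaa gives the answer.

aaaaaaaaaazooaaaaa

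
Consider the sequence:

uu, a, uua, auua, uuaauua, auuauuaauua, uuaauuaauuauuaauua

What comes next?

Each term (from the third on) is the two preceding terms concatenated in order: term 3 = uu·a = uua.
The next term joins auuauuaauua and uuaauuaauuauuaauua.

auuauuaauuauuaauuaauuauuaauua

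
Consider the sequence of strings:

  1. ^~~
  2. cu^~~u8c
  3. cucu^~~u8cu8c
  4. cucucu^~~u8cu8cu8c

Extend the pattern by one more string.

Each term wraps the previous one in cu on the left and u8c on the right.
So the next term is cu·cucucu^~~u8cu8cu8c·u8c.

cucucucu^~~u8cu8cu8cu8c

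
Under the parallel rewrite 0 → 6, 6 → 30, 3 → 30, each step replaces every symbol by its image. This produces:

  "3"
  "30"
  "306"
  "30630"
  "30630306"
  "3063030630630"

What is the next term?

Rewriting the 13 symbols of 3063030630630 one by one yields 30 6 30 30 6 30 6 30 30 6 30 30 6; concatenated:

306303063063030630306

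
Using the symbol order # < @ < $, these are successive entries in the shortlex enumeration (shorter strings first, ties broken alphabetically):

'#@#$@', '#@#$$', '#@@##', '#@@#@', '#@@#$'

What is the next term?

#@@@#

The successor of #@@#$ increments the rightmost position that isn't already $ and resets every position after it to #.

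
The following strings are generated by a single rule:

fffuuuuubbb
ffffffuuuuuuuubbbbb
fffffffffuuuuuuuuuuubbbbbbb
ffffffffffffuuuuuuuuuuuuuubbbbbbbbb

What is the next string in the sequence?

Each string has the form f^{3n} u^{3n+2} b^{2n+1} (n = 1, 2, …).
Setting n = 5 gives 15, 17, 11 characters in each block.

fffffffffffffffuuuuuuuuuuuuuuuuubbbbbbbbbbb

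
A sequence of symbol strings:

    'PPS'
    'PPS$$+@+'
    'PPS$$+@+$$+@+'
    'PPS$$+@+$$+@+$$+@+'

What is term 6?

The strings grow by a fixed suffix $$+@+ each time.
From PPS$$+@+$$+@+$$+@+, 2 further steps: PPS$$+@+$$+@+$$+@+ → PPS$$+@+$$+@+$$+@+$$+@+ → (answer).

PPS$$+@+$$+@+$$+@+$$+@+$$+@+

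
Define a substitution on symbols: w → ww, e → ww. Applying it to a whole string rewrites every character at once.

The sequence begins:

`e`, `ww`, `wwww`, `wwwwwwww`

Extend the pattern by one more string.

wwwwwwwwwwwwwwww

Expanding wwwwwwww: w→ww, w→ww, w→ww, w→ww, w→ww, w→ww, w→ww, w→ww. Concatenated: ww ww ww ww ww ww ww ww.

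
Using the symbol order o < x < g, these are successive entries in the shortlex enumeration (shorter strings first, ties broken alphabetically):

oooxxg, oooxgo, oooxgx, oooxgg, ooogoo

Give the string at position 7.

ooogog

Advancing 2 positions from ooogoo through ooogoo → ooogox reaches term 7.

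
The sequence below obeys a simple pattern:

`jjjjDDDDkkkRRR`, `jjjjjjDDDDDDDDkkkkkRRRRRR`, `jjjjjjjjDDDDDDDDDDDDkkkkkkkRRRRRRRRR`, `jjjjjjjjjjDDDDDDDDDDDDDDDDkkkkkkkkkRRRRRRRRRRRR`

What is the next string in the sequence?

The n-th term is 2n+2 j's then 4n D's then 2n+1 k's then 3n R's (n = 1, 2, …).
At n = 5 the blocks have lengths 12, 20, 11, 15.

jjjjjjjjjjjjDDDDDDDDDDDDDDDDDDDDkkkkkkkkkkkRRRRRRRRRRRRRRR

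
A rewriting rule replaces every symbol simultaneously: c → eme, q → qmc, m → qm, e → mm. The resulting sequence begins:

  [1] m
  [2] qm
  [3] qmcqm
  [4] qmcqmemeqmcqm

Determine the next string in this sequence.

Applying the rule to each of the 13 symbols of qmcqmemeqmcqm gives the pieces qmc qm eme qmc qm mm qm mm qmc qm eme qmc qm, which concatenate to the answer.

qmcqmemeqmcqmmmqmmmqmcqmemeqmcqm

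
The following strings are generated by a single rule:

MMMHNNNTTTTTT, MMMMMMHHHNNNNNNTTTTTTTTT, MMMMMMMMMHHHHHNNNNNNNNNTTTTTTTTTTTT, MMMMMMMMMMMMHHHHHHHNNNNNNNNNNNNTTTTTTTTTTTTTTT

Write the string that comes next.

MMMMMMMMMMMMMMMHHHHHHHHHNNNNNNNNNNNNNNNTTTTTTTTTTTTTTTTTT

Reading off run lengths: M runs 3, 6, 9, 12; H runs 1, 3, 5, 7; N runs 3, 6, 9, 12; T runs 6, 9, 12, 15 — each is linear in n (n = 1, 2, …).
Setting n = 5 gives 15, 9, 15, 18 characters in each block.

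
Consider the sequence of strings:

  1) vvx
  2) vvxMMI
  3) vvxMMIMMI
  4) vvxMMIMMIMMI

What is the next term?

The strings grow by a fixed suffix MMI each time.
So the next term is vvxMMIMMIMMI·MMI.

vvxMMIMMIMMIMMI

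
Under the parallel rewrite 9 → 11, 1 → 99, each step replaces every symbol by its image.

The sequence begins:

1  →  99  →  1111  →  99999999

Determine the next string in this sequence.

Apply φ to 99999999 symbol by symbol: 9→11, 9→11, 9→11, 9→11, 9→11, 9→11, 9→11, 9→11; joined: 11 11 11 11 11 11 11 11.

1111111111111111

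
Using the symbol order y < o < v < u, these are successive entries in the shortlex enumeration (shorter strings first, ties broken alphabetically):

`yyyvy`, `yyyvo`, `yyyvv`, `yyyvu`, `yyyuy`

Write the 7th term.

Continuing the enumeration 2 steps past yyyuy: yyyuy → yyyuo → (answer).

yyyuv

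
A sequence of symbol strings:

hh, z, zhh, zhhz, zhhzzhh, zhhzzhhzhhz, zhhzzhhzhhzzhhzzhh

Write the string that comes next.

From term 3 onward, concatenate the last term with the second-to-last: z·hh = zhh, zhh·z = zhhz, …
Continuing: zhhzzhhzhhzzhhzzhh · zhhzzhhzhhz gives term 8.

zhhzzhhzhhzzhhzzhhzhhzzhhzhhz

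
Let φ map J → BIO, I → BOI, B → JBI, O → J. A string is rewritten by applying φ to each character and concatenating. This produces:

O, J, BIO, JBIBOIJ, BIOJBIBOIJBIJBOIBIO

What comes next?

Applying the rule to each of the 19 symbols of BIOJBIBOIJBIJBOIBIO gives the pieces JBI BOI J BIO JBI BOI JBI J BOI BIO JBI BOI BIO JBI J BOI JBI BOI J, which concatenate to the answer.

JBIBOIJBIOJBIBOIJBIJBOIBIOJBIBOIBIOJBIJBOIJBIBOIJ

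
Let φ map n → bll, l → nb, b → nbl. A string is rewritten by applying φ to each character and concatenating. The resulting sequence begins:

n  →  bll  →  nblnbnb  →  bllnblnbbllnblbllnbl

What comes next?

nblnbnbbllnblnbbllnblnblnbnbbllnblnbnblnbnbbllnblnb

Replace each of the 20 characters of bllnblnbbllnblbllnbl in place — nbl nb nb bll nbl nb bll nbl nbl nb nb bll nbl nb nbl nb nb bll nbl nb — and concatenate.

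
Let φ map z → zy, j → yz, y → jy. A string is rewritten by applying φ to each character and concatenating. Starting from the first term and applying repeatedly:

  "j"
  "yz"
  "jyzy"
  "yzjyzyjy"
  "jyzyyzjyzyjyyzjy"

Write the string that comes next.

Replace each of the 16 characters of jyzyyzjyzyjyyzjy in place — yz jy zy jy jy zy yz jy zy jy yz jy jy zy yz jy — and concatenate.

yzjyzyjyjyzyyzjyzyjyyzjyjyzyyzjy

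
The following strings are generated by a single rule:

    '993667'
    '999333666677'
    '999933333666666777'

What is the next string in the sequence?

999993333333666666667777

Term n consists of n+1 9's, followed by 2n-1 3's, followed by 2n 6's, followed by n 7's (n = 1, 2, …).
Setting n = 4 gives 5, 7, 8, 4 characters in each block.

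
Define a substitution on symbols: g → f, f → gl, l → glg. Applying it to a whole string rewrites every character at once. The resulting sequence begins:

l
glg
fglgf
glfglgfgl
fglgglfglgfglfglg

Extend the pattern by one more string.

φ(fglgglfglgfglfglg) expands symbol-by-symbol to gl f glg f f glg gl f glg f gl f glg gl f glg f; joining the 17 pieces gives the next term.

glfglgffglgglfglgfglfglgglfglgf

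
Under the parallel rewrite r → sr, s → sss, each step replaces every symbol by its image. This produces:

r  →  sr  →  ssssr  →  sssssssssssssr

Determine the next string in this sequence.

φ(sssssssssssssr) expands symbol-by-symbol to sss sss sss sss sss sss sss sss sss sss sss sss sss sr; joining the 14 pieces gives the next term.

ssssssssssssssssssssssssssssssssssssssssr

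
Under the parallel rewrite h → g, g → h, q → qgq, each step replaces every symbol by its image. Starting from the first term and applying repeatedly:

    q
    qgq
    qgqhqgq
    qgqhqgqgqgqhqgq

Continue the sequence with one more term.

qgqhqgqgqgqhqgqhqgqhqgqgqgqhqgq

φ(qgqhqgqgqgqhqgq) expands symbol-by-symbol to qgq h qgq g qgq h qgq h qgq h qgq g qgq h qgq; joining the 15 pieces gives the next term.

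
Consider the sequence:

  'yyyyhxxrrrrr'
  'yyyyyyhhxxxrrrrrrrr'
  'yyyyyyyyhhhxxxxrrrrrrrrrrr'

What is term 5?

Each string has the form y^{2n} h^{n-1} x^{n} r^{3n-1}, where the shown terms are n = 2, 3, 4.
For term 5, n = 6, so the run lengths are 12, 5, 6, 17.

yyyyyyyyyyyyhhhhhxxxxxxrrrrrrrrrrrrrrrrr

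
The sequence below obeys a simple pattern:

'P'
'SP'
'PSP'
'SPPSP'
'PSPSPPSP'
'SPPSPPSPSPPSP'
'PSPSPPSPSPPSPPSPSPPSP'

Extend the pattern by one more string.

Each term (from the third on) is the two preceding terms concatenated in order: term 3 = P·SP = PSP.
The next term joins SPPSPPSPSPPSP and PSPSPPSPSPPSPPSPSPPSP.

SPPSPPSPSPPSPPSPSPPSPSPPSPPSPSPPSP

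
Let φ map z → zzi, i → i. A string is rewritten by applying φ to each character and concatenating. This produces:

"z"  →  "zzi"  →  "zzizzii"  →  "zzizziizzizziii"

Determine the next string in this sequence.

Replace each of the 15 characters of zzizziizzizziii in place — zzi zzi i zzi zzi i i zzi zzi i zzi zzi i i i — and concatenate.

zzizziizzizziiizzizziizzizziiii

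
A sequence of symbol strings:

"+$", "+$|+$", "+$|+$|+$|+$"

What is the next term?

+$|+$|+$|+$|+$|+$|+$|+$

Each string is two copies of the previous one joined by '|'.
One more doubling of +$|+$|+$|+$ gives the answer.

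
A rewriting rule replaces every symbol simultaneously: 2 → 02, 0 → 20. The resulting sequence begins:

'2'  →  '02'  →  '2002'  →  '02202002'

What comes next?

2002022002202002

Rewriting each symbol of 02202002: 0→20, 2→02, 2→02, 0→20, 2→02, 0→20, 0→20, 2→02, which concatenates to 20 02 02 20 02 20 20 02.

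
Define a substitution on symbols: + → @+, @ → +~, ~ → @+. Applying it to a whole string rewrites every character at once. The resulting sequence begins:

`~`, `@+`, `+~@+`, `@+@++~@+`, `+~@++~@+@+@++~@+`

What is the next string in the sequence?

φ(+~@++~@+@+@++~@+) expands symbol-by-symbol to @+ @+ +~ @+ @+ @+ +~ @+ +~ @+ +~ @+ @+ @+ +~ @+; joining the 16 pieces gives the next term.

@+@++~@+@+@++~@++~@++~@+@+@++~@+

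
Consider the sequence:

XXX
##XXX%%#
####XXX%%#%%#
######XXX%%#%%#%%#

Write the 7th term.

s(k+1) = ##·s(k)·%%#, so each term gains ## as a prefix and %%# as a suffix.
From ######XXX%%#%%#%%#, 3 further steps: ######XXX%%#%%#%%# → ########XXX%%#%%#%%#%%# → ##########XXX%%#%%#%%#%%#%%# → (answer).

############XXX%%#%%#%%#%%#%%#%%#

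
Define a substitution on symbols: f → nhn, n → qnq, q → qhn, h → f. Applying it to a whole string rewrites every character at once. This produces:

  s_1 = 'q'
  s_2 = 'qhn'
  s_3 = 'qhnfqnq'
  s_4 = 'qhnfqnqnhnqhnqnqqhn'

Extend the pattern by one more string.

φ(qhnfqnqnhnqhnqnqqhn) expands symbol-by-symbol to qhn f qnq nhn qhn qnq qhn qnq f qnq qhn f qnq qhn qnq qhn qhn f qnq; joining the 19 pieces gives the next term.

qhnfqnqnhnqhnqnqqhnqnqfqnqqhnfqnqqhnqnqqhnqhnfqnq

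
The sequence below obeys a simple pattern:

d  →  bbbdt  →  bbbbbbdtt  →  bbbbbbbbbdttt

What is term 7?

Each term wraps the previous one in bbb on the left and t on the right.
From bbbbbbbbbdttt, 3 further steps: bbbbbbbbbdttt → bbbbbbbbbbbbdtttt → bbbbbbbbbbbbbbbdttttt → (answer).

bbbbbbbbbbbbbbbbbbdtttttt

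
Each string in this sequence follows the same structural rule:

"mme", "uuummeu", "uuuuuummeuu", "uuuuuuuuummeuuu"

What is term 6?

Every step adds uuu to the front and u to the end of the previous string.
From uuuuuuuuummeuuu, 2 further steps: uuuuuuuuummeuuu → uuuuuuuuuuuummeuuuu → (answer).

uuuuuuuuuuuuuuummeuuuuu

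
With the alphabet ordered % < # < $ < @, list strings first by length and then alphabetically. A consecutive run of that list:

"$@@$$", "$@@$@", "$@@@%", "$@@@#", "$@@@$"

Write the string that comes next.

$@@@@

Find the rightmost character of $@@@$ below @, bump it to the next letter, and reset everything to its right to %.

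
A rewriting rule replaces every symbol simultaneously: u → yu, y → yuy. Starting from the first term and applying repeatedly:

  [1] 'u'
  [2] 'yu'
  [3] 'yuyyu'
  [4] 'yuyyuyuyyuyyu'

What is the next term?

yuyyuyuyyuyyuyuyyuyuyyuyyuyuyyuyyu

φ(yuyyuyuyyuyyu) expands symbol-by-symbol to yuy yu yuy yuy yu yuy yu yuy yuy yu yuy yuy yu; joining the 13 pieces gives the next term.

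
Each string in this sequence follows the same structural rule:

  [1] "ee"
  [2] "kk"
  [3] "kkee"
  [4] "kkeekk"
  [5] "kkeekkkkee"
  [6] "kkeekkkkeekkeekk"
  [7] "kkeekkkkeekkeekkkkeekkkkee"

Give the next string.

From term 3 onward, concatenate the last term with the second-to-last: kk·ee = kkee, kkee·kk = kkeekk, …
So term 8 is kkeekkkkeekkeekkkkeekkkkee·kkeekkkkeekkeekk.

kkeekkkkeekkeekkkkeekkkkeekkeekkkkeekkeekk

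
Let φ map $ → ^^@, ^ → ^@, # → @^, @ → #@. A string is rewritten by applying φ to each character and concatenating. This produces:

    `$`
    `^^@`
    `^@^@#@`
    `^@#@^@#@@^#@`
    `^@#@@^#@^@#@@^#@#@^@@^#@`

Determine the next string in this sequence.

^@#@@^#@#@^@@^#@^@#@@^#@#@^@@^#@@^#@^@#@#@^@@^#@

φ(^@#@@^#@^@#@@^#@#@^@@^#@) expands symbol-by-symbol to ^@ #@ @^ #@ #@ ^@ @^ #@ ^@ #@ @^ #@ #@ ^@ @^ #@ @^ #@ ^@ #@ #@ ^@ @^ #@; joining the 24 pieces gives the next term.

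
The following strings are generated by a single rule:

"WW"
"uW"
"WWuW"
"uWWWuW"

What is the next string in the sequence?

WWuWuWWWuW

This is a Fibonacci-style word recurrence s(k) = s(k−2)·s(k−1): e.g. WW·uW = WWuW.
So term 5 is WWuW·uWWWuW.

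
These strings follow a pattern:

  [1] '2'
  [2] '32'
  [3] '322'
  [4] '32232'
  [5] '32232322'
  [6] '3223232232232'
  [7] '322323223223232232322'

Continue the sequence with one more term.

This is a Fibonacci-style word recurrence s(k) = s(k−1)·s(k−2): e.g. 32·2 = 322.
So term 8 is 322323223223232232322·3223232232232.

3223232232232322323223223232232232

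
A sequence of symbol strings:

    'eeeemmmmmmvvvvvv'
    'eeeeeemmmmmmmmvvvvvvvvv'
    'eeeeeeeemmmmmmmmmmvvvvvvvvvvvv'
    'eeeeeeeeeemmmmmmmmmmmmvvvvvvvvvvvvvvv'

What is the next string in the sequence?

eeeeeeeeeeeemmmmmmmmmmmmmmvvvvvvvvvvvvvvvvvv

Term n consists of 2n e's, followed by 2n+2 m's, followed by 3n v's, where the shown terms are n = 2, 3, 4, 5.
For the next term, n = 6, so the run lengths are 12, 14, 18.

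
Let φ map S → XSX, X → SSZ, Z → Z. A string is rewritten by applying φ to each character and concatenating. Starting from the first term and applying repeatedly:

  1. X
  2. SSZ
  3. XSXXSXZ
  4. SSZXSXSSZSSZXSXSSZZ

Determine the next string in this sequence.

XSXXSXZSSZXSXSSZXSXXSXZXSXXSXZSSZXSXSSZXSXXSXZZ

Applying the rule to each of the 19 symbols of SSZXSXSSZSSZXSXSSZZ gives the pieces XSX XSX Z SSZ XSX SSZ XSX XSX Z XSX XSX Z SSZ XSX SSZ XSX XSX Z Z, which concatenate to the answer.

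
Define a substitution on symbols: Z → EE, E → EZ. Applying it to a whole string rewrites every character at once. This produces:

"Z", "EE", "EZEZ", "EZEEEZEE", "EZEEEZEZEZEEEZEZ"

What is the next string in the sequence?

Applying the rule to each of the 16 symbols of EZEEEZEZEZEEEZEZ gives the pieces EZ EE EZ EZ EZ EE EZ EE EZ EE EZ EZ EZ EE EZ EE, which concatenate to the answer.

EZEEEZEZEZEEEZEEEZEEEZEZEZEEEZEE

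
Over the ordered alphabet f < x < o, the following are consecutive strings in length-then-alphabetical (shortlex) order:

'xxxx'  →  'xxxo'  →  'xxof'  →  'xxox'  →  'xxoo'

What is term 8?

xofo

Continuing the enumeration 3 steps past xxoo: xxoo → xoff → xofx → (answer).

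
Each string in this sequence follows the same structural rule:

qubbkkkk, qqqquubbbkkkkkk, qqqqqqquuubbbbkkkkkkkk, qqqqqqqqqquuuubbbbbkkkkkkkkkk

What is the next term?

Reading off run lengths: q runs 1, 4, 7, 10; u runs 1, 2, 3, 4; b runs 2, 3, 4, 5; k runs 4, 6, 8, 10 — each is linear in n (n = 1, 2, …).
For the next term, n = 5, so the run lengths are 13, 5, 6, 12.

qqqqqqqqqqqqquuuuubbbbbbkkkkkkkkkkkk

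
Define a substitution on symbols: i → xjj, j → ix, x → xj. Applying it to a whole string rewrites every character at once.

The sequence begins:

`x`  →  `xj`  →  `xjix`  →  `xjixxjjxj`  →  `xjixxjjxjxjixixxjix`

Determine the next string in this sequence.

xjixxjjxjxjixixxjixxjixxjjxjxjjxjxjixxjjxj

φ(xjixxjjxjxjixixxjix) expands symbol-by-symbol to xj ix xjj xj xj ix ix xj ix xj ix xjj xj xjj xj xj ix xjj xj; joining the 19 pieces gives the next term.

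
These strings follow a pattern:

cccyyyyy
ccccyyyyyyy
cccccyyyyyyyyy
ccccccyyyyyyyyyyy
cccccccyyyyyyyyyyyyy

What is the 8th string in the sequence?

ccccccccccyyyyyyyyyyyyyyyyyyy

Term n consists of n+1 c's, followed by 2n+1 y's, where the shown terms are n = 2, 3, 4, 5, 6.
At n = 9 the blocks have lengths 10, 19.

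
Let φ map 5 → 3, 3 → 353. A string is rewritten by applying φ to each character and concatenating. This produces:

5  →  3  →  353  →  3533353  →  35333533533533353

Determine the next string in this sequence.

35333533533533353353335335333533533533353

φ(35333533533533353) expands symbol-by-symbol to 353 3 353 353 353 3 353 353 3 353 353 3 353 353 353 3 353; joining the 17 pieces gives the next term.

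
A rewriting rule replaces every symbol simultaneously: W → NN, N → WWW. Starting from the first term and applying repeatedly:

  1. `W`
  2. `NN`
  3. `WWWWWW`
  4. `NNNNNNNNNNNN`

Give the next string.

WWWWWWWWWWWWWWWWWWWWWWWWWWWWWWWWWWWW

Expanding NNNNNNNNNNNN: N→WWW, N→WWW, N→WWW, N→WWW, N→WWW, N→WWW, N→WWW, N→WWW, N→WWW, N→WWW, N→WWW, N→WWW. Concatenated: WWW WWW WWW WWW WWW WWW WWW WWW WWW WWW WWW WWW.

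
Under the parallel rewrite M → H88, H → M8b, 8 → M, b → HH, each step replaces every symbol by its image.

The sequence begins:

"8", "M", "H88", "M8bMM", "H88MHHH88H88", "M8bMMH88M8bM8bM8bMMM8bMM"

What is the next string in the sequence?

Replace each of the 24 characters of M8bMMH88M8bM8bM8bMMM8bMM in place — H88 M HH H88 H88 M8b M M H88 M HH H88 M HH H88 M HH H88 H88 H88 M HH H88 H88 — and concatenate.

H88MHHH88H88M8bMMH88MHHH88MHHH88MHHH88H88H88MHHH88H88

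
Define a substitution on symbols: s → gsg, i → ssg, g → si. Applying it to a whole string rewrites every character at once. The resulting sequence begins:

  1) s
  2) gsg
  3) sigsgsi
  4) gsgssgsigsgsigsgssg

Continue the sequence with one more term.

sigsgsigsggsgsigsgssgsigsgsigsgssgsigsgsigsggsgsi

Applying the rule to each of the 19 symbols of gsgssgsigsgsigsgssg gives the pieces si gsg si gsg gsg si gsg ssg si gsg si gsg ssg si gsg si gsg gsg si, which concatenate to the answer.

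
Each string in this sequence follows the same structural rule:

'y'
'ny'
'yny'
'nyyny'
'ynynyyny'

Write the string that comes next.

This is a Fibonacci-style word recurrence s(k) = s(k−2)·s(k−1): e.g. y·ny = yny.
So term 6 is nyyny·ynynyyny.

nyynyynynyyny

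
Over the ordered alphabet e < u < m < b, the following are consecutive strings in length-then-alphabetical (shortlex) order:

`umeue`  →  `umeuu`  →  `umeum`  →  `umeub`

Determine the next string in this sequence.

Find the rightmost character of umeub below b, bump it to the next letter, and reset everything to its right to e.

umeme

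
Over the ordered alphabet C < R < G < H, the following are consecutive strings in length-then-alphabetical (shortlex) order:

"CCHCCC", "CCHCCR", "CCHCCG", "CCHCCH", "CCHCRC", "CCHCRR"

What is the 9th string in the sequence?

CCHCGC

Advancing 3 positions from CCHCRR through CCHCRR → CCHCRG → CCHCRH reaches term 9.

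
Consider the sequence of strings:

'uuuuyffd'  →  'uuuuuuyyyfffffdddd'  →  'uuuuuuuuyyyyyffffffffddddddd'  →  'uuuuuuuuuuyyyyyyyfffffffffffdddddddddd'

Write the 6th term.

uuuuuuuuuuuuuuyyyyyyyyyyyfffffffffffffffffdddddddddddddddd

Term n consists of 2n+2 u's, followed by 2n-1 y's, followed by 3n-1 f's, followed by 3n-2 d's (n = 1, 2, …).
Setting n = 6 gives 14, 11, 17, 16 characters in each block.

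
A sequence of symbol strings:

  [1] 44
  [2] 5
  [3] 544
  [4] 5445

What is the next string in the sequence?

From term 3 onward, concatenate the last term with the second-to-last: 5·44 = 544, 544·5 = 5445, …
Continuing: 5445 · 544 gives term 5.

5445544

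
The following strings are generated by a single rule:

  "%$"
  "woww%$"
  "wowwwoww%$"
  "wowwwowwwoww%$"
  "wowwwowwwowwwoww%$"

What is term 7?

Each term is the previous one with woww prepended.
From wowwwowwwowwwoww%$, 2 further steps: wowwwowwwowwwoww%$ → wowwwowwwowwwowwwoww%$ → (answer).

wowwwowwwowwwowwwowwwoww%$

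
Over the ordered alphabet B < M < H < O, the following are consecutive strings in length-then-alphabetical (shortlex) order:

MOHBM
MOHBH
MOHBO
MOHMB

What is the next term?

MOHMM

The successor of MOHMB increments the rightmost position that isn't already O and resets every position after it to B.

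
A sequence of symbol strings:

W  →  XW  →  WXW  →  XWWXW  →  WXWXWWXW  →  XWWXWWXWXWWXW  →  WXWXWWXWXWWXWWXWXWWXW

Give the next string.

Each term (from the third on) is the two preceding terms concatenated in order: term 3 = W·XW = WXW.
So term 8 is XWWXWWXWXWWXW·WXWXWWXWXWWXWWXWXWWXW.

XWWXWWXWXWWXWWXWXWWXWXWWXWWXWXWWXW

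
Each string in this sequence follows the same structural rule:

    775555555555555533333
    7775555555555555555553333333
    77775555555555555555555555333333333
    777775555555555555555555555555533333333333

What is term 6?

Each string has the form 7^{n-1} 5^{4n+2} 3^{2n-1}, where the shown terms are n = 3, 4, 5, 6.
For term 6, n = 8, so the run lengths are 7, 34, 15.

77777775555555555555555555555555555555555333333333333333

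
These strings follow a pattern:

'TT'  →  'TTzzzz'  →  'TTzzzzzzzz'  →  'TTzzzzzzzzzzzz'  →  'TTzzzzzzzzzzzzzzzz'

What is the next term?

TTzzzzzzzzzzzzzzzzzzzz

Every step adds zzzz to the end: s(k+1) = s(k)·zzzz.
One more step from TTzzzzzzzzzzzzzzzz gives the answer.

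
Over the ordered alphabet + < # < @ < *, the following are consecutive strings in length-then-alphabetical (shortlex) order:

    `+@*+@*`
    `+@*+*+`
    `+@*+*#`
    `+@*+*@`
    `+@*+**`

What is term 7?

+@*#+#

Stepping forward 2 times from +@*+**: +@*+** → +@*#++, then the target.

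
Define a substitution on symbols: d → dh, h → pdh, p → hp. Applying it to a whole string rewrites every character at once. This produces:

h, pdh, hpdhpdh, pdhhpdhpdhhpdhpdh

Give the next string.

Replace each of the 17 characters of pdhhpdhpdhhpdhpdh in place — hp dh pdh pdh hp dh pdh hp dh pdh pdh hp dh pdh hp dh pdh — and concatenate.

hpdhpdhpdhhpdhpdhhpdhpdhpdhhpdhpdhhpdhpdh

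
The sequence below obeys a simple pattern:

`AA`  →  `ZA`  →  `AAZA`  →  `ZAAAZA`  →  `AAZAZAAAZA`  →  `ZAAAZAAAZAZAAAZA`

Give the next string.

This is a Fibonacci-style word recurrence s(k) = s(k−2)·s(k−1): e.g. AA·ZA = AAZA.
The next term joins AAZAZAAAZA and ZAAAZAAAZAZAAAZA.

AAZAZAAAZAZAAAZAAAZAZAAAZA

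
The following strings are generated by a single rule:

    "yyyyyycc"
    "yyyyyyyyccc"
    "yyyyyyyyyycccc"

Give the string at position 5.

Reading off run lengths: y runs 6, 8, 10; c runs 2, 3, 4 — each is linear in n, where the shown terms are n = 2, 3, 4.
Setting n = 6 gives 14, 6 characters in each block.

yyyyyyyyyyyyyycccccc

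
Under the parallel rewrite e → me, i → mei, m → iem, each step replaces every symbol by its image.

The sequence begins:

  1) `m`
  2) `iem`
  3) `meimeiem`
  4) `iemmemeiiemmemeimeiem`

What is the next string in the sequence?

Replace each of the 21 characters of iemmemeiiemmemeimeiem in place — mei me iem iem me iem me mei mei me iem iem me iem me mei iem me mei me iem — and concatenate.

meimeiemiemmeiemmemeimeimeiemiemmeiemmemeiiemmemeimeiem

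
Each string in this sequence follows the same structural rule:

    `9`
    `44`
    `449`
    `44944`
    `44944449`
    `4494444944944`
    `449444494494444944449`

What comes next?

This is a Fibonacci-style word recurrence s(k) = s(k−1)·s(k−2): e.g. 44·9 = 449.
So term 8 is 449444494494444944449·4494444944944.

4494444944944449444494494444944944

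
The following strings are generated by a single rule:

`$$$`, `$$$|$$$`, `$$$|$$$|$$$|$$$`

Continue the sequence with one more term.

Every step duplicates the string with '|' between the halves.
One more doubling of $$$|$$$|$$$|$$$ gives the answer.

$$$|$$$|$$$|$$$|$$$|$$$|$$$|$$$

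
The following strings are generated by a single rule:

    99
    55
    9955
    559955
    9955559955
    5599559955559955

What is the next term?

This is a Fibonacci-style word recurrence s(k) = s(k−2)·s(k−1): e.g. 99·55 = 9955.
Continuing: 9955559955 · 5599559955559955 gives term 7.

99555599555599559955559955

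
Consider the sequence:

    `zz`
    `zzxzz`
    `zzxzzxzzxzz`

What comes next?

Every step duplicates the string with 'x' between the halves.
Doubling zzxzzxzzxzz with 'x' between the halves:

zzxzzxzzxzzxzzxzzxzzxzz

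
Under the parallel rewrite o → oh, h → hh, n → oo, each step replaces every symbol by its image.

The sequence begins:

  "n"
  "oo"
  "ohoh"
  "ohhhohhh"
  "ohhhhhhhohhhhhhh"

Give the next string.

Rewriting the 16 symbols of ohhhhhhhohhhhhhh one by one yields oh hh hh hh hh hh hh hh oh hh hh hh hh hh hh hh; concatenated:

ohhhhhhhhhhhhhhhohhhhhhhhhhhhhhh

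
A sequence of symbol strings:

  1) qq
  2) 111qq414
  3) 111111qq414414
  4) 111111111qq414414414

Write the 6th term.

Every step adds 111 to the front and 414 to the end of the previous string.
From 111111111qq414414414, 2 further steps: 111111111qq414414414 → 111111111111qq414414414414 → (answer).

111111111111111qq414414414414414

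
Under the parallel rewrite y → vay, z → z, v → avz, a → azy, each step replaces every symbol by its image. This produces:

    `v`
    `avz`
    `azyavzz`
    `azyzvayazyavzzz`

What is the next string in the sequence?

Rewriting the 15 symbols of azyzvayazyavzzz one by one yields azy z vay z avz azy vay azy z vay azy avz z z z; concatenated:

azyzvayzavzazyvayazyzvayazyavzzzz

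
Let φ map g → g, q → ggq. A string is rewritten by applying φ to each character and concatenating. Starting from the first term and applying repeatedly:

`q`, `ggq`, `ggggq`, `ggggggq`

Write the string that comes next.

ggggggggq

Rewriting each symbol of ggggggq: g→g, g→g, g→g, g→g, g→g, g→g, q→ggq, which concatenates to g g g g g g ggq.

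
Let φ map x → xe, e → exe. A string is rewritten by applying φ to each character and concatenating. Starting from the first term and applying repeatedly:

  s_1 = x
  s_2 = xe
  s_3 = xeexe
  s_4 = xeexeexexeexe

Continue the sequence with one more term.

xeexeexexeexeexexeexexeexeexexeexe

Replace each of the 13 characters of xeexeexexeexe in place — xe exe exe xe exe exe xe exe xe exe exe xe exe — and concatenate.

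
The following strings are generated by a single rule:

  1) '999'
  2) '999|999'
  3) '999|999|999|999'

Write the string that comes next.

Each string is two copies of the previous one joined by '|'.
Doubling 999|999|999|999 with '|' between the halves:

999|999|999|999|999|999|999|999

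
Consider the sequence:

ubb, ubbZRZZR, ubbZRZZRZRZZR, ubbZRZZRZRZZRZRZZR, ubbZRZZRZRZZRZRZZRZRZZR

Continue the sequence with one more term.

Each term is the previous one with ZRZZR appended.
So the next term is ubbZRZZRZRZZRZRZZRZRZZR·ZRZZR.

ubbZRZZRZRZZRZRZZRZRZZRZRZZR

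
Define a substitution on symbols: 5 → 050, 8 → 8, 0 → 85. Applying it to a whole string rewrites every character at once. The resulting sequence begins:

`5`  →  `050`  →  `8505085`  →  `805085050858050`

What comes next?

Rewriting the 15 symbols of 805085050858050 one by one yields 8 85 050 85 8 050 85 050 85 8 050 8 85 050 85; concatenated:

8850508580508505085805088505085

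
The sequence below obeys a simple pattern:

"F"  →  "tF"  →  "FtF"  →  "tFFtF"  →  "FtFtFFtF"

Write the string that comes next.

From term 3 onward, concatenate the second-to-last term with the last: F·tF = FtF, tF·FtF = tFFtF, …
So term 6 is tFFtF·FtFtFFtF.

tFFtFFtFtFFtF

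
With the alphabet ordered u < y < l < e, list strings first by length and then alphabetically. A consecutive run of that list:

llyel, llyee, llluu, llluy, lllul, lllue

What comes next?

lllyu

Find the rightmost character of lllue below e, bump it to the next letter, and reset everything to its right to u.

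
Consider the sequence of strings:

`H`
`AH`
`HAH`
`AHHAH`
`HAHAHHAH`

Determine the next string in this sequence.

AHHAHHAHAHHAH

From term 3 onward, concatenate the second-to-last term with the last: H·AH = HAH, AH·HAH = AHHAH, …
The next term joins AHHAH and HAHAHHAH.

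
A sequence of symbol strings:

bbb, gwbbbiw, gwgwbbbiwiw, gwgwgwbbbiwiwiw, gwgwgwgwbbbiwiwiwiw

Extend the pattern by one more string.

gwgwgwgwgwbbbiwiwiwiwiw

Every step adds gw to the front and iw to the end of the previous string.
One more step from gwgwgwgwbbbiwiwiwiw gives the answer.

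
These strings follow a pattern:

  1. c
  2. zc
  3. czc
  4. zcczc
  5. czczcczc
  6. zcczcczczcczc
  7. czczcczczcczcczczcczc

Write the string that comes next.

zcczcczczcczcczczcczczcczcczczcczc

Each term (from the third on) is the two preceding terms concatenated in order: term 3 = c·zc = czc.
Continuing: zcczcczczcczc · czczcczczcczcczczcczc gives term 8.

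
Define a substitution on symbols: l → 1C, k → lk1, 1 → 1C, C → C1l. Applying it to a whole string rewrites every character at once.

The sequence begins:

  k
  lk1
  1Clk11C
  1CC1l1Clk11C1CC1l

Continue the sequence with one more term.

1CC1lC1l1C1C1CC1l1Clk11C1CC1l1CC1lC1l1C1C

Applying the rule to each of the 17 symbols of 1CC1l1Clk11C1CC1l gives the pieces 1C C1l C1l 1C 1C 1C C1l 1C lk1 1C 1C C1l 1C C1l C1l 1C 1C, which concatenate to the answer.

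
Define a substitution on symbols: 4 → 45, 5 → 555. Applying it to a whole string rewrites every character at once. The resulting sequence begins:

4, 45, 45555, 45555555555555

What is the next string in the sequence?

45555555555555555555555555555555555555555

Replace each of the 14 characters of 45555555555555 in place — 45 555 555 555 555 555 555 555 555 555 555 555 555 555 — and concatenate.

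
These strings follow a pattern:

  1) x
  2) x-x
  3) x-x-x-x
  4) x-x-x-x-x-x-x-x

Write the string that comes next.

Every step duplicates the string with '-' between the halves.
Doubling x-x-x-x-x-x-x-x with '-' between the halves:

x-x-x-x-x-x-x-x-x-x-x-x-x-x-x-x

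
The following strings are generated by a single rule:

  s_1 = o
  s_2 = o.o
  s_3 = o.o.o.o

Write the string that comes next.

o.o.o.o.o.o.o.o

Each string is two copies of the previous one joined by '.'.
So the next term is two copies of o.o.o.o with '.' between the halves.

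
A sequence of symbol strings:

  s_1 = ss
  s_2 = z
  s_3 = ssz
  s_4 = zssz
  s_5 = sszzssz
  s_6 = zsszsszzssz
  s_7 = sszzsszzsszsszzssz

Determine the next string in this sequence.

zsszsszzsszsszzsszzsszsszzssz

Each term (from the third on) is the two preceding terms concatenated in order: term 3 = ss·z = ssz.
The next term joins zsszsszzssz and sszzsszzsszsszzssz.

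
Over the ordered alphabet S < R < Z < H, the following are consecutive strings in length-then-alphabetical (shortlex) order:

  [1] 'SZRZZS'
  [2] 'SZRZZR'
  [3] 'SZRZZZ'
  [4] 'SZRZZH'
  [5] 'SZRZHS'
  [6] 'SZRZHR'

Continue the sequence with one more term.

SZRZHZ

Find the rightmost character of SZRZHR below H, bump it to the next letter, and reset everything to its right to S.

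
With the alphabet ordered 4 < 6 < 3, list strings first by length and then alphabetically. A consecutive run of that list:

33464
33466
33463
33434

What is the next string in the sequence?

Treat 33434 as a base-3 numeral over the given alphabet and add one, carrying through any trailing 3's.

33436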